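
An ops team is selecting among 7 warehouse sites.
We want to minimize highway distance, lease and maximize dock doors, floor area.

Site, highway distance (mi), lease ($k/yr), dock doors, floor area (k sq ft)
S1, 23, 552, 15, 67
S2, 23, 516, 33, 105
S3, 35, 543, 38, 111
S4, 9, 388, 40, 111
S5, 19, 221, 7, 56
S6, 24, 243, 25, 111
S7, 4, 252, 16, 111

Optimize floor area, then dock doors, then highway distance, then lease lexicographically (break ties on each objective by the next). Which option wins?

First maximize floor area: best is 111, kept {S3, S4, S6, S7}.
Then maximize dock doors: best is 40, kept {S4}.

S4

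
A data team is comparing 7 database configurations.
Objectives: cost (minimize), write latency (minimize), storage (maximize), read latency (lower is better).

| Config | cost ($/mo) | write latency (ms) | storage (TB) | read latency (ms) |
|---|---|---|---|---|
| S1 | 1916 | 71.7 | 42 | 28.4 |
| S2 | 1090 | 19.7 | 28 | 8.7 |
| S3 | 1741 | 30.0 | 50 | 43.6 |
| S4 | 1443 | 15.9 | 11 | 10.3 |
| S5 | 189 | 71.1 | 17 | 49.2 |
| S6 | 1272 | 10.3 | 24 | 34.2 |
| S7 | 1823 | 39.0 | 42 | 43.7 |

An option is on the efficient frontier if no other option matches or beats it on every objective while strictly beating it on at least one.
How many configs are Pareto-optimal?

S1: not dominated.
S2: not dominated (best read latency).
S3: not dominated (best storage).
S4: not dominated.
S5: not dominated (best cost).
S6: not dominated (best write latency).
S7: dominated by S3 (cost 1741≤1823, write latency 30.0≤39.0, storage 50≥42, read latency 43.6≤43.7).
Pareto-optimal: S1, S2, S3, S4, S5, S6 → 6.

6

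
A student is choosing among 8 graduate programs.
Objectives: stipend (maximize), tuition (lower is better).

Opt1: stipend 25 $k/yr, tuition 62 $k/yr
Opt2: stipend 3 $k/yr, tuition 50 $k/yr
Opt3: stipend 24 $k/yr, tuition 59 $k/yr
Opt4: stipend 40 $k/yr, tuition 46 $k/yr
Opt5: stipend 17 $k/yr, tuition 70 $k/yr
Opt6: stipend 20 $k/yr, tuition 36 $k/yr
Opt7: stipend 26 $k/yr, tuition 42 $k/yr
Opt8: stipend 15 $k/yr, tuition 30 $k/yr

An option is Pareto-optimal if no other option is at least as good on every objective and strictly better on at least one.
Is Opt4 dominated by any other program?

Opt1: worse on stipend (25 vs 40).
Opt2: worse on stipend (3 vs 40).
Opt3: worse on stipend (24 vs 40).
Opt5: worse on stipend (17 vs 40).
Opt6: worse on stipend (20 vs 40).
Opt7: worse on stipend (26 vs 40).
Opt8: worse on stipend (15 vs 40).
No option is at least as good as Opt4 on every objective and strictly better on one.

No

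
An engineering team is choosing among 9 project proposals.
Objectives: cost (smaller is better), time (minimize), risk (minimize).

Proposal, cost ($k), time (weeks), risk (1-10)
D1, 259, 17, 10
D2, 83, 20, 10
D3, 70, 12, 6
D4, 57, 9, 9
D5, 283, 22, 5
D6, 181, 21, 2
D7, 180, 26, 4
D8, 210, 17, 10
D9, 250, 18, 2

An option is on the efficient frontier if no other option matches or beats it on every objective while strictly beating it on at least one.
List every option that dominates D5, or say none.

D6, D9

D6: cost 181≤283, time 21≤22, risk 2≤5 — dominates D5.
D9: cost 250≤283, time 18≤22, risk 2≤5 — dominates D5.
Others (D1, D2, D3, D4, D7, D8) are each worse than D5 on at least one objective.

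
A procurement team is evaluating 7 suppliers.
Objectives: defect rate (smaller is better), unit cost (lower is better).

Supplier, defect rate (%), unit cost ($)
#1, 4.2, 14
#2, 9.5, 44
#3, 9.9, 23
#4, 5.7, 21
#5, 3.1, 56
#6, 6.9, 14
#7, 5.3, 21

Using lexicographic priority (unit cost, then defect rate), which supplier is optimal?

#1

First minimize unit cost: best is 14, kept {#1, #6}.
Then minimize defect rate: best is 4.2, kept {#1}.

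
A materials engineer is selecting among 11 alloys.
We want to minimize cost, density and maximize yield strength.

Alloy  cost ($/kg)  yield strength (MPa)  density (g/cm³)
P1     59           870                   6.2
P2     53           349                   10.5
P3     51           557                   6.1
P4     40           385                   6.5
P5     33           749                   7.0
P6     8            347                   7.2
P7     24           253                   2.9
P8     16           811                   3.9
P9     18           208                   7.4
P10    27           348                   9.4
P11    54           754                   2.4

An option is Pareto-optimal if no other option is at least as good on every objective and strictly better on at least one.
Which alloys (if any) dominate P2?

P3: cost 51≤53, yield strength 557≥349, density 6.1≤10.5 — dominates P2.
P4: cost 40≤53, yield strength 385≥349, density 6.5≤10.5 — dominates P2.
P5: cost 33≤53, yield strength 749≥349, density 7.0≤10.5 — dominates P2.
P8: cost 16≤53, yield strength 811≥349, density 3.9≤10.5 — dominates P2.
Others (P1, P6, P7, P9, P10, P11) are each worse than P2 on at least one objective.

P3, P4, P5, P8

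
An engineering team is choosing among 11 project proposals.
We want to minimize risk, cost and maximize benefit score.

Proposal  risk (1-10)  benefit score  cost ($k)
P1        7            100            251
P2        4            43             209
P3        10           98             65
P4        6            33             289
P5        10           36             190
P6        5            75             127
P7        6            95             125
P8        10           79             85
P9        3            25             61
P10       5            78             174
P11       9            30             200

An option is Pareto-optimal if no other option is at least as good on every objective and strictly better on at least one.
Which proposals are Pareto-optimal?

P1: not dominated (best benefit score).
P2: not dominated.
P3: not dominated.
P4: dominated by P2 (risk 4≤6, benefit score 43≥33, cost 209≤289).
P5: dominated by P3 (risk 10≤10, benefit score 98≥36, cost 65≤190).
P6: not dominated.
P7: not dominated.
P8: dominated by P3 (risk 10≤10, benefit score 98≥79, cost 65≤85).
P9: not dominated (best risk).
P10: not dominated.
P11: dominated by P6 (risk 5≤9, benefit score 75≥30, cost 127≤200).

P1, P2, P3, P6, P7, P9, P10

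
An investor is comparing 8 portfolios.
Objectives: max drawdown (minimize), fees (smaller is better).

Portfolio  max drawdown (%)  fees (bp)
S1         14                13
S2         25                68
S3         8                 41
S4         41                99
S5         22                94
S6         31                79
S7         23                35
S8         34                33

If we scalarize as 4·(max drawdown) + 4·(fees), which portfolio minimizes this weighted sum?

S1

S1: 4·14 + 4·13 = 108
S2: 4·25 + 4·68 = 372
S3: 4·8 + 4·41 = 196
S4: 4·41 + 4·99 = 560
S5: 4·22 + 4·94 = 464
S6: 4·31 + 4·79 = 440
S7: 4·23 + 4·35 = 232
S8: 4·34 + 4·33 = 268
Lowest: S1 at 108.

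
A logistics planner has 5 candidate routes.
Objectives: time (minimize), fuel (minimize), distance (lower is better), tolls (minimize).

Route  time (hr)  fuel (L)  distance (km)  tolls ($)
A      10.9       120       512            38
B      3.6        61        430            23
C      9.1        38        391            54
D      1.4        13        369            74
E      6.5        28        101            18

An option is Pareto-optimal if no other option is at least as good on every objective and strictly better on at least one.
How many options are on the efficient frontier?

3

A: dominated by B (time 3.6≤10.9, fuel 61≤120, distance 430≤512, tolls 23≤38).
B: not dominated.
C: dominated by E (time 6.5≤9.1, fuel 28≤38, distance 101≤391, tolls 18≤54).
D: not dominated (best time).
E: not dominated (best distance).
Pareto-optimal: B, D, E → 3.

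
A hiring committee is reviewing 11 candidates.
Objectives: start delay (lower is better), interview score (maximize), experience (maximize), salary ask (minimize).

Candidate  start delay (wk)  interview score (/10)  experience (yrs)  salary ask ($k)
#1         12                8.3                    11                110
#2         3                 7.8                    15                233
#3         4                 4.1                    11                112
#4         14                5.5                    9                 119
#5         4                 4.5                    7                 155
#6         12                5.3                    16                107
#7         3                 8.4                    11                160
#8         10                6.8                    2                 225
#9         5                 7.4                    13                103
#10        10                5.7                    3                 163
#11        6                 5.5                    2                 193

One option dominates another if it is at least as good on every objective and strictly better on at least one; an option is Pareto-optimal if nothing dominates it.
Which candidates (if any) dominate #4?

#1: start delay 12≤14, interview score 8.3≥5.5, experience 11≥9, salary ask 110≤119 — dominates #4.
#9: start delay 5≤14, interview score 7.4≥5.5, experience 13≥9, salary ask 103≤119 — dominates #4.
Others (#2, #3, #5, #6, #7, #8, #10, #11) are each worse than #4 on at least one objective.

#1, #9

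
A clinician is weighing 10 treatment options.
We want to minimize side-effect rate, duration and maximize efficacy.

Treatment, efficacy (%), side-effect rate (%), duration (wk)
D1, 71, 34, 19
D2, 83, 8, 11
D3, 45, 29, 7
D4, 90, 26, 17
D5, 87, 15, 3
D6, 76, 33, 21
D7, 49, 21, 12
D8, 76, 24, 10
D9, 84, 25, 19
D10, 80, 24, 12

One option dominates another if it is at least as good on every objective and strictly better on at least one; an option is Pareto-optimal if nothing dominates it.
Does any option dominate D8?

Yes

D5 vs D8: efficacy 87≥76, side-effect rate 15≤24, duration 3≤10 — D5 is at least as good on every objective and strictly better on at least one, so D5 dominates D8.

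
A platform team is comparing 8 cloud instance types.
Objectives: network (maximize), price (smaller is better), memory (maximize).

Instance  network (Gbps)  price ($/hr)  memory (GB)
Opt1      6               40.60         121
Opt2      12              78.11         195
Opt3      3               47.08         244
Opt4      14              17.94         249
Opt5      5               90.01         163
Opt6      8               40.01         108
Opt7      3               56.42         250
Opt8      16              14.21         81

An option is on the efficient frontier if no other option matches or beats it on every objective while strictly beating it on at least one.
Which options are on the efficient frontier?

Opt1: dominated by Opt4 (network 14≥6, price 17.94≤40.60, memory 249≥121).
Opt2: dominated by Opt4 (network 14≥12, price 17.94≤78.11, memory 249≥195).
Opt3: dominated by Opt4 (network 14≥3, price 17.94≤47.08, memory 249≥244).
Opt4: not dominated.
Opt5: dominated by Opt2 (network 12≥5, price 78.11≤90.01, memory 195≥163).
Opt6: dominated by Opt4 (network 14≥8, price 17.94≤40.01, memory 249≥108).
Opt7: not dominated (best memory).
Opt8: not dominated (best network).

Opt4, Opt7, Opt8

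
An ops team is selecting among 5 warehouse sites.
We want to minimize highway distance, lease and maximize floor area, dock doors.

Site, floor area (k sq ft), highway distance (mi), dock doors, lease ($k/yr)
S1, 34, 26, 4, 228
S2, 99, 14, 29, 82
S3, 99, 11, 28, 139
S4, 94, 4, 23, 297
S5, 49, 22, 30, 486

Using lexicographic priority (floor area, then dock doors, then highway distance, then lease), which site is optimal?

S2

First maximize floor area: best is 99, kept {S2, S3}.
Then maximize dock doors: best is 29, kept {S2}.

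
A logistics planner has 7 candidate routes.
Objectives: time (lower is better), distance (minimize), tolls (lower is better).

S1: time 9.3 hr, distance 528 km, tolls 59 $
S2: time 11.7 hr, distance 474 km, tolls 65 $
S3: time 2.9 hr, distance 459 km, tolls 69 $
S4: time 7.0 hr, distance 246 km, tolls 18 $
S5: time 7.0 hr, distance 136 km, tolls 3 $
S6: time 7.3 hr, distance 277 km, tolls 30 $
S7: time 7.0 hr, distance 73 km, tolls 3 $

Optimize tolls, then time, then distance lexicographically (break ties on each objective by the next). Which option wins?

S7

First minimize tolls: best is 3, kept {S5, S7}.
Then minimize time: best is 7.0, kept {S5, S7}.
Then minimize distance: best is 73, kept {S7}.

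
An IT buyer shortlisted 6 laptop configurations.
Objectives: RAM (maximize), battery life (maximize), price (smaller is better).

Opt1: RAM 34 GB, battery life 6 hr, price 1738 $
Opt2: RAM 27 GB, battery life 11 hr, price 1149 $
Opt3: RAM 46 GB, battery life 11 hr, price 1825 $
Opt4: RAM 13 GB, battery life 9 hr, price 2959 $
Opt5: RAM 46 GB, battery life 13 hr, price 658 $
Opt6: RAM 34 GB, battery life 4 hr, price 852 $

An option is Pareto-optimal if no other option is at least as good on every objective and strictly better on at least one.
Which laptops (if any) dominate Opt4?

Opt2: RAM 27≥13, battery life 11≥9, price 1149≤2959 — dominates Opt4.
Opt3: RAM 46≥13, battery life 11≥9, price 1825≤2959 — dominates Opt4.
Opt5: RAM 46≥13, battery life 13≥9, price 658≤2959 — dominates Opt4.
Others (Opt1, Opt6) are each worse than Opt4 on at least one objective.

Opt2, Opt3, Opt5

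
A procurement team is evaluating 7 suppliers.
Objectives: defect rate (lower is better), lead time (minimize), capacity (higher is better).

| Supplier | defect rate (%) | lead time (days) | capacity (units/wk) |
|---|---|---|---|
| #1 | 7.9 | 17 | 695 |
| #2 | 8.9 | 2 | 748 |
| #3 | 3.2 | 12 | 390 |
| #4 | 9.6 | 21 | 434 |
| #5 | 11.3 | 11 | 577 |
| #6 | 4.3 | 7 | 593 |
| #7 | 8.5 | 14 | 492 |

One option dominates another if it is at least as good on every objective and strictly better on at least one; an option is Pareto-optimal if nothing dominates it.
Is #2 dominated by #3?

No

#3 vs #2: #3 is worse on lead time (12 vs 2), so it does not dominate #2.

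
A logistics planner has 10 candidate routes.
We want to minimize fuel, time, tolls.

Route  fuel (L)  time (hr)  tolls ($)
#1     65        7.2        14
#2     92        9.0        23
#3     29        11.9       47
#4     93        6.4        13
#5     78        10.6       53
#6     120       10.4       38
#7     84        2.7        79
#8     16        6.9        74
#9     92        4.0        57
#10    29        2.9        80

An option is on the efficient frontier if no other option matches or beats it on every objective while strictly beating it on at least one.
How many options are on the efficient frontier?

#1: not dominated.
#2: dominated by #1 (fuel 65≤92, time 7.2≤9.0, tolls 14≤23).
#3: not dominated.
#4: not dominated (best tolls).
#5: dominated by #1 (fuel 65≤78, time 7.2≤10.6, tolls 14≤53).
#6: dominated by #1 (fuel 65≤120, time 7.2≤10.4, tolls 14≤38).
#7: not dominated (best time).
#8: not dominated (best fuel).
#9: not dominated.
#10: not dominated.
Pareto-optimal: #1, #3, #4, #7, #8, #9, #10 → 7.

7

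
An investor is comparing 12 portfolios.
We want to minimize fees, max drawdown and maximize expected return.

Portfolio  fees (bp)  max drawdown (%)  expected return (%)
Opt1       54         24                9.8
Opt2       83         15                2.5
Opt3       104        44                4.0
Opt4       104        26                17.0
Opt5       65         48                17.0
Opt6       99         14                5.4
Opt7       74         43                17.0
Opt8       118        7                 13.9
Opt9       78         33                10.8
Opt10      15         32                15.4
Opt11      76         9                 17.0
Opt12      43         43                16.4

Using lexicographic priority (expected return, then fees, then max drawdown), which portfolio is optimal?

Opt5

First maximize expected return: best is 17.0, kept {Opt4, Opt5, Opt7, Opt11}.
Then minimize fees: best is 65, kept {Opt5}.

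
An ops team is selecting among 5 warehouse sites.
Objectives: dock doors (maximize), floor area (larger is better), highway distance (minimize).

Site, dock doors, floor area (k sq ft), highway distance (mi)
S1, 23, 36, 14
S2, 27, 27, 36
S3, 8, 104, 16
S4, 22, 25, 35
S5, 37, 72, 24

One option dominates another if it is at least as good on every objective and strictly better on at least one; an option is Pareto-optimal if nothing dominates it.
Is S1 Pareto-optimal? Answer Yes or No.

Yes

S2: worse on floor area (27 vs 36).
S3: worse on dock doors (8 vs 23).
S4: worse on dock doors (22 vs 23).
S5: worse on highway distance (24 vs 14).
No option is at least as good as S1 on every objective and strictly better on one.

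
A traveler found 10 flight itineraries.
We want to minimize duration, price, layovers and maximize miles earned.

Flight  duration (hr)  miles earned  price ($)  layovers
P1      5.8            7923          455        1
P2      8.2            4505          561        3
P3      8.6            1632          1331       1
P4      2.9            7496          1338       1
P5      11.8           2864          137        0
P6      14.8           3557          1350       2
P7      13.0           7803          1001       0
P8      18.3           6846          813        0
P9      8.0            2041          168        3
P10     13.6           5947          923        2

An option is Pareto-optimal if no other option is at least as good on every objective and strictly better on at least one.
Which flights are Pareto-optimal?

P1, P4, P5, P7, P8, P9

P1: not dominated (best miles earned).
P2: dominated by P1 (duration 5.8≤8.2, miles earned 7923≥4505, price 455≤561, layovers 1≤3).
P3: dominated by P1 (duration 5.8≤8.6, miles earned 7923≥1632, price 455≤1331, layovers 1≤1).
P4: not dominated (best duration).
P5: not dominated (best price).
P6: dominated by P1 (duration 5.8≤14.8, miles earned 7923≥3557, price 455≤1350, layovers 1≤2).
P7: not dominated.
P8: not dominated.
P9: not dominated.
P10: dominated by P1 (duration 5.8≤13.6, miles earned 7923≥5947, price 455≤923, layovers 1≤2).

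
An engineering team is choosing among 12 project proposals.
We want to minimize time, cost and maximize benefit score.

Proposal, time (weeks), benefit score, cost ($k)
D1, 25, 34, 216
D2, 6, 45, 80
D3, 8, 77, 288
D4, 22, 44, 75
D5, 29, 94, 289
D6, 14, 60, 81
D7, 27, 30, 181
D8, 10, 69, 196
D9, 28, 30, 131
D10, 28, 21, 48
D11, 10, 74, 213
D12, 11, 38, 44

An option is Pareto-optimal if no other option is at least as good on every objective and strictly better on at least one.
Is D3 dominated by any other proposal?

No

D1: worse on time (25 vs 8).
D2: worse on benefit score (45 vs 77).
D4: worse on time (22 vs 8).
D5: worse on time (29 vs 8).
D6: worse on time (14 vs 8).
D7: worse on time (27 vs 8).
D8: worse on time (10 vs 8).
D9: worse on time (28 vs 8).
D10: worse on time (28 vs 8).
D11: worse on time (10 vs 8).
D12: worse on time (11 vs 8).
No option is at least as good as D3 on every objective and strictly better on one.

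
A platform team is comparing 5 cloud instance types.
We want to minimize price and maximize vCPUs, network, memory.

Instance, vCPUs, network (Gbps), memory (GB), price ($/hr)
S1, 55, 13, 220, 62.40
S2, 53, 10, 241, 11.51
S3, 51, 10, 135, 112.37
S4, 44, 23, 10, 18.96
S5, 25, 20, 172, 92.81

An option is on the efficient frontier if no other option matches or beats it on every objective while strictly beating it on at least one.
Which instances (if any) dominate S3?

S1, S2

S1: vCPUs 55≥51, network 13≥10, memory 220≥135, price 62.40≤112.37 — dominates S3.
S2: vCPUs 53≥51, network 10≥10, memory 241≥135, price 11.51≤112.37 — dominates S3.
Others (S4, S5) are each worse than S3 on at least one objective.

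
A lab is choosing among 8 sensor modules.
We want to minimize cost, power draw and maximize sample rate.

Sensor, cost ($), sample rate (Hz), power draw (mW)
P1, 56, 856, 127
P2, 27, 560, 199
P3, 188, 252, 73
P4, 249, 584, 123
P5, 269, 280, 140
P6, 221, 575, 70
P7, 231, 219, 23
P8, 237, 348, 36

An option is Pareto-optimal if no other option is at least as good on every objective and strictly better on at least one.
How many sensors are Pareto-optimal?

P1: not dominated (best sample rate).
P2: not dominated (best cost).
P3: not dominated.
P4: not dominated.
P5: dominated by P1 (cost 56≤269, sample rate 856≥280, power draw 127≤140).
P6: not dominated.
P7: not dominated (best power draw).
P8: not dominated.
Pareto-optimal: P1, P2, P3, P4, P6, P7, P8 → 7.

7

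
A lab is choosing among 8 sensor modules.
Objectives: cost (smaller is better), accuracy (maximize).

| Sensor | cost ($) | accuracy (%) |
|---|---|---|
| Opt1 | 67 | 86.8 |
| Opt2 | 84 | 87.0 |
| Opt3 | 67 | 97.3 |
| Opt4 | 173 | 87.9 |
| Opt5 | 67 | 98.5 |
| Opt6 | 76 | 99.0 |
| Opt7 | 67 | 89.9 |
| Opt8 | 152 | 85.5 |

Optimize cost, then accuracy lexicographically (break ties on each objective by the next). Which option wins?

First minimize cost: best is 67, kept {Opt1, Opt3, Opt5, Opt7}.
Then maximize accuracy: best is 98.5, kept {Opt5}.

Opt5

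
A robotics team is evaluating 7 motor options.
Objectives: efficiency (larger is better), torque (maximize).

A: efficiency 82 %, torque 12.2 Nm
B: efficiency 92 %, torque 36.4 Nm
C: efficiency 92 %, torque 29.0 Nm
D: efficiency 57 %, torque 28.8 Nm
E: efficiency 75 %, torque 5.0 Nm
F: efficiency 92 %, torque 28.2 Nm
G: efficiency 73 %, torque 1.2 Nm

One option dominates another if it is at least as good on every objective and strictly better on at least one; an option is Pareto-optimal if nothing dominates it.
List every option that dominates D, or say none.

B: efficiency 92≥57, torque 36.4≥28.8 — dominates D.
C: efficiency 92≥57, torque 29.0≥28.8 — dominates D.
Others (A, E, F, G) are each worse than D on at least one objective.

B, C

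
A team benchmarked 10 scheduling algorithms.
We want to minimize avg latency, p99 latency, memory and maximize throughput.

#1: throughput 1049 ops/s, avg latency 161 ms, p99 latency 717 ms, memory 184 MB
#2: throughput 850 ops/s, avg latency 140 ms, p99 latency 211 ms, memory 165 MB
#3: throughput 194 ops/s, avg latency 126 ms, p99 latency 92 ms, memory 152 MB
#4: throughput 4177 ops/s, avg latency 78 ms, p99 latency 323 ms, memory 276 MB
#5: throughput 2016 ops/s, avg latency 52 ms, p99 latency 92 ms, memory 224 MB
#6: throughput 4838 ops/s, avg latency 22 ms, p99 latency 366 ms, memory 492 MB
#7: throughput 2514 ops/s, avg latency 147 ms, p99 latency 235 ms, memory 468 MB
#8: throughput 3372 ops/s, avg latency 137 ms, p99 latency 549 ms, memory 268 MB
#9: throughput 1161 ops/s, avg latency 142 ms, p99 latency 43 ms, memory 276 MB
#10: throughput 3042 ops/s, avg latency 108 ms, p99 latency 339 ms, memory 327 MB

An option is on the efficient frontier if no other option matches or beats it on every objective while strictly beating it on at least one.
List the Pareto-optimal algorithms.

#1: not dominated.
#2: not dominated.
#3: not dominated (best memory).
#4: not dominated.
#5: not dominated.
#6: not dominated (best throughput).
#7: not dominated.
#8: not dominated.
#9: not dominated (best p99 latency).
#10: dominated by #4 (throughput 4177≥3042, avg latency 78≤108, p99 latency 323≤339, memory 276≤327).

#1, #2, #3, #4, #5, #6, #7, #8, #9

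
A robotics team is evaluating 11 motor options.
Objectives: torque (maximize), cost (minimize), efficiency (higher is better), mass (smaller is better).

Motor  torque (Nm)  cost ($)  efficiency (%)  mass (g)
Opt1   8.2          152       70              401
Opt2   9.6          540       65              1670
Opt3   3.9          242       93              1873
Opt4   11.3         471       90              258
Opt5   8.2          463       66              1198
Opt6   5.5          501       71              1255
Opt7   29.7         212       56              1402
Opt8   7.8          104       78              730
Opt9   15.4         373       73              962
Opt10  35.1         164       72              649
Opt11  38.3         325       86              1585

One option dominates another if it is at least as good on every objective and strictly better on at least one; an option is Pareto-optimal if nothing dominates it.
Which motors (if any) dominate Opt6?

Opt4, Opt8, Opt9, Opt10

Opt4: torque 11.3≥5.5, cost 471≤501, efficiency 90≥71, mass 258≤1255 — dominates Opt6.
Opt8: torque 7.8≥5.5, cost 104≤501, efficiency 78≥71, mass 730≤1255 — dominates Opt6.
Opt9: torque 15.4≥5.5, cost 373≤501, efficiency 73≥71, mass 962≤1255 — dominates Opt6.
Opt10: torque 35.1≥5.5, cost 164≤501, efficiency 72≥71, mass 649≤1255 — dominates Opt6.
Others (Opt1, Opt2, Opt3, Opt5, Opt7, Opt11) are each worse than Opt6 on at least one objective.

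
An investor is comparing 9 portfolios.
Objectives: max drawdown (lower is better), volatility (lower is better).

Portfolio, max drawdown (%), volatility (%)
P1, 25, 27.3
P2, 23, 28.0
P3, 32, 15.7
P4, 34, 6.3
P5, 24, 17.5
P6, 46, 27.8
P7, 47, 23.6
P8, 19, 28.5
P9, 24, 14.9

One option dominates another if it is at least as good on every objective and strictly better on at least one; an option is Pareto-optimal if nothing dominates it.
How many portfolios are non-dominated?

P1: dominated by P5 (max drawdown 24≤25, volatility 17.5≤27.3).
P2: not dominated.
P3: dominated by P9 (max drawdown 24≤32, volatility 14.9≤15.7).
P4: not dominated (best volatility).
P5: dominated by P9 (max drawdown 24≤24, volatility 14.9≤17.5).
P6: dominated by P1 (max drawdown 25≤46, volatility 27.3≤27.8).
P7: dominated by P3 (max drawdown 32≤47, volatility 15.7≤23.6).
P8: not dominated (best max drawdown).
P9: not dominated.
Pareto-optimal: P2, P4, P8, P9 → 4.

4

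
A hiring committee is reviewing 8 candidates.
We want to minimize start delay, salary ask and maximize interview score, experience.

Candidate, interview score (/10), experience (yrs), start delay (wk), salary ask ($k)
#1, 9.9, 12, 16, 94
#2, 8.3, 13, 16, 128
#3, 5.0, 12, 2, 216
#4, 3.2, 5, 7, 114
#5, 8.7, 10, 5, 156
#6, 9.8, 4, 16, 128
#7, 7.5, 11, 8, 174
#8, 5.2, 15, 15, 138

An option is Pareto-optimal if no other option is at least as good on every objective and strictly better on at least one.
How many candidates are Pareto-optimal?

#1: not dominated (best interview score).
#2: not dominated.
#3: not dominated (best start delay).
#4: not dominated.
#5: not dominated.
#6: dominated by #1 (interview score 9.9≥9.8, experience 12≥4, start delay 16≤16, salary ask 94≤128).
#7: not dominated.
#8: not dominated (best experience).
Pareto-optimal: #1, #2, #3, #4, #5, #7, #8 → 7.

7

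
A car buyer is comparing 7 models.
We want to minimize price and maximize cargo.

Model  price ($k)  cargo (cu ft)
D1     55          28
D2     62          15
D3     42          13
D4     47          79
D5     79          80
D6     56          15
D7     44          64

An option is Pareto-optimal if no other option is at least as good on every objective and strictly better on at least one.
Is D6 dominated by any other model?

D1 vs D6: price 55≤56, cargo 28≥15 — D1 is at least as good on every objective and strictly better on at least one, so D1 dominates D6.

Yes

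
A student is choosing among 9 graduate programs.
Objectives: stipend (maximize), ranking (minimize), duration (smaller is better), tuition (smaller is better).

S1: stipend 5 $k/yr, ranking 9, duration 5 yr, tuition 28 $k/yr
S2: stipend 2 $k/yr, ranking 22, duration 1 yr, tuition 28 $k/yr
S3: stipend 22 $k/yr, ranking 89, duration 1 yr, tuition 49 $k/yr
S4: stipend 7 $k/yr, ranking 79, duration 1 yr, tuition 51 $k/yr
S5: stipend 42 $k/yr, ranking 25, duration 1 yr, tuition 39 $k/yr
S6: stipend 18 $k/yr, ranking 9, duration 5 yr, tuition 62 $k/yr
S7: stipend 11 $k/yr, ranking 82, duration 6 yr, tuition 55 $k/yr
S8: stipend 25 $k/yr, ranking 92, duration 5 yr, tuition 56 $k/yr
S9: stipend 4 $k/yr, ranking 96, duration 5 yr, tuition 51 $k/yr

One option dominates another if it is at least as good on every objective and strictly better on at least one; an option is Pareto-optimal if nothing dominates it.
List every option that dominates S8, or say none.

S5: stipend 42≥25, ranking 25≤92, duration 1≤5, tuition 39≤56 — dominates S8.
Others (S1, S2, S3, S4, S6, S7, S9) are each worse than S8 on at least one objective.

S5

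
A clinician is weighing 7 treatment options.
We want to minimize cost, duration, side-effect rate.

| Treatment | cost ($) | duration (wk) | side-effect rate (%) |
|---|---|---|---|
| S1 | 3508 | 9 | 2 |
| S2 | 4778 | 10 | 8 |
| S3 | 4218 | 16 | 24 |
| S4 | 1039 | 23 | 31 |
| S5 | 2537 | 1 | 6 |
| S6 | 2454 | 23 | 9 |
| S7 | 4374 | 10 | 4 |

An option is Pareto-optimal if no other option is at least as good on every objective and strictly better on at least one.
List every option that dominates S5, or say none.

none

S1: worse on cost (3508 vs 2537).
S2: worse on cost (4778 vs 2537).
S3: worse on cost (4218 vs 2537).
S4: worse on duration (23 vs 1).
S6: worse on duration (23 vs 1).
S7: worse on cost (4374 vs 2537).
No option dominates S5.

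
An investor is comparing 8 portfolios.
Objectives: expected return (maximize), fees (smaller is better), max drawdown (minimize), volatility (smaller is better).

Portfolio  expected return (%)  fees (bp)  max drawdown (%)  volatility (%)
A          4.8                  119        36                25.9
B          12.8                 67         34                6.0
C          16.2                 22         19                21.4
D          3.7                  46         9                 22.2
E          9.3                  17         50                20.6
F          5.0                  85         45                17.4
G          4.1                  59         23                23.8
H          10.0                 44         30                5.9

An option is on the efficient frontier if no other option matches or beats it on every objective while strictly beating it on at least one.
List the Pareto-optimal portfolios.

B, C, D, E, H

A: dominated by B (expected return 12.8≥4.8, fees 67≤119, max drawdown 34≤36, volatility 6.0≤25.9).
B: not dominated.
C: not dominated (best expected return).
D: not dominated (best max drawdown).
E: not dominated (best fees).
F: dominated by B (expected return 12.8≥5.0, fees 67≤85, max drawdown 34≤45, volatility 6.0≤17.4).
G: dominated by C (expected return 16.2≥4.1, fees 22≤59, max drawdown 19≤23, volatility 21.4≤23.8).
H: not dominated (best volatility).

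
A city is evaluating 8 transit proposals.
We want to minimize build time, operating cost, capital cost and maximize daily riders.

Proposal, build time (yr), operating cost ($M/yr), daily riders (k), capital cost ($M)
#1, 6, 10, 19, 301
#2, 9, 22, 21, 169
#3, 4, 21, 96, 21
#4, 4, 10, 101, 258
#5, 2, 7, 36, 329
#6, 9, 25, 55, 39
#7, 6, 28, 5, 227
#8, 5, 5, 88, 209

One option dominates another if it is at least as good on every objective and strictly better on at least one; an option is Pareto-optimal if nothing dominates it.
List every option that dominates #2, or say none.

#3

#3: build time 4≤9, operating cost 21≤22, daily riders 96≥21, capital cost 21≤169 — dominates #2.
Others (#1, #4, #5, #6, #7, #8) are each worse than #2 on at least one objective.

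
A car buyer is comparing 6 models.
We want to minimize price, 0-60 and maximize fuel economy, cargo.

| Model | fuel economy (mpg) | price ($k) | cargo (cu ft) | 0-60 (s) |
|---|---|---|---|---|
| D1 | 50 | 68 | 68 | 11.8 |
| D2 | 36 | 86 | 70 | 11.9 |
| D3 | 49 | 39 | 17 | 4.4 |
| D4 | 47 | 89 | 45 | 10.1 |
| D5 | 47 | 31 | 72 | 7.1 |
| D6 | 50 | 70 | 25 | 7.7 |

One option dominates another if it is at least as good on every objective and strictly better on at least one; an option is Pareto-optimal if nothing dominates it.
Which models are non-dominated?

D1: not dominated.
D2: dominated by D5 (fuel economy 47≥36, price 31≤86, cargo 72≥70, 0-60 7.1≤11.9).
D3: not dominated (best 0-60).
D4: dominated by D5 (fuel economy 47≥47, price 31≤89, cargo 72≥45, 0-60 7.1≤10.1).
D5: not dominated (best price).
D6: not dominated.

D1, D3, D5, D6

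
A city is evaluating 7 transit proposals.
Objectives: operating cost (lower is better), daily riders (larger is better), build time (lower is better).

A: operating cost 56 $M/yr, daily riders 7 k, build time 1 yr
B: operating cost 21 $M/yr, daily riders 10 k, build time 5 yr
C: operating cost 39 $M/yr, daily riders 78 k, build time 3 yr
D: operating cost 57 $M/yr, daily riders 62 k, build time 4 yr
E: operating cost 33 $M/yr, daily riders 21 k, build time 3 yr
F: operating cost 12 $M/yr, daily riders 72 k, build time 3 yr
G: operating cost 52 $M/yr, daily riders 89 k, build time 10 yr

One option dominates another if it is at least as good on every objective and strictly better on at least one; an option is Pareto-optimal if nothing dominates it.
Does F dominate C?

F vs C: F is worse on daily riders (72 vs 78), so it does not dominate C.

No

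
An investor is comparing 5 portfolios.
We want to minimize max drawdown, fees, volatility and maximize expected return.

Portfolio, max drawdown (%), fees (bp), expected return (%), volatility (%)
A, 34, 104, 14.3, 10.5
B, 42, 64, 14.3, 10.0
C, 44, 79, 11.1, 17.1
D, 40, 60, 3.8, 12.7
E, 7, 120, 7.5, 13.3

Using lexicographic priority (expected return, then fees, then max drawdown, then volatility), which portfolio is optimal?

B

First maximize expected return: best is 14.3, kept {A, B}.
Then minimize fees: best is 64, kept {B}.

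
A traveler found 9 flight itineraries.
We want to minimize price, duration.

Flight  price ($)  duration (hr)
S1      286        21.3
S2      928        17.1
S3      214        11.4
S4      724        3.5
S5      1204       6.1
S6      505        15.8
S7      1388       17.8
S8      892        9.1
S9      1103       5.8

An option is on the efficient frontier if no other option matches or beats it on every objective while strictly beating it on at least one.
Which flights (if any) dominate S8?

S4: price 724≤892, duration 3.5≤9.1 — dominates S8.
Others (S1, S2, S3, S5, S6, S7, S9) are each worse than S8 on at least one objective.

S4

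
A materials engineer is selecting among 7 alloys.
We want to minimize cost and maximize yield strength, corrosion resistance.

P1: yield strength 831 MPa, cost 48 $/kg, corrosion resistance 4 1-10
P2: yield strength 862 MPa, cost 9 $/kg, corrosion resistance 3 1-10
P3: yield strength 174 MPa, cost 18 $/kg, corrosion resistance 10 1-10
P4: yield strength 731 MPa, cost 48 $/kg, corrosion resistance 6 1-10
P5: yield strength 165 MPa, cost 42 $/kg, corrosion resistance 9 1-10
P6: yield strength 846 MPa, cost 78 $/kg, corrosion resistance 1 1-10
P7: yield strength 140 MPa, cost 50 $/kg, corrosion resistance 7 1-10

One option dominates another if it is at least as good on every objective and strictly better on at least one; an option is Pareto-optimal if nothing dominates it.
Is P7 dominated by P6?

P6 vs P7: P6 is worse on cost (78 vs 50), so it does not dominate P7.

No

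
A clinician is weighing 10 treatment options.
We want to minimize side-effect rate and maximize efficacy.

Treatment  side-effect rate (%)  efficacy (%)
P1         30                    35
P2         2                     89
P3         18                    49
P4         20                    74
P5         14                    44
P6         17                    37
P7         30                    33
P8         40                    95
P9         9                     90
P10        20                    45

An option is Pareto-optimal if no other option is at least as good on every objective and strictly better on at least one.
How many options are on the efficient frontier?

3

P1: dominated by P2 (side-effect rate 2≤30, efficacy 89≥35).
P2: not dominated (best side-effect rate).
P3: dominated by P2 (side-effect rate 2≤18, efficacy 89≥49).
P4: dominated by P2 (side-effect rate 2≤20, efficacy 89≥74).
P5: dominated by P2 (side-effect rate 2≤14, efficacy 89≥44).
P6: dominated by P2 (side-effect rate 2≤17, efficacy 89≥37).
P7: dominated by P1 (side-effect rate 30≤30, efficacy 35≥33).
P8: not dominated (best efficacy).
P9: not dominated.
P10: dominated by P2 (side-effect rate 2≤20, efficacy 89≥45).
Pareto-optimal: P2, P8, P9 → 3.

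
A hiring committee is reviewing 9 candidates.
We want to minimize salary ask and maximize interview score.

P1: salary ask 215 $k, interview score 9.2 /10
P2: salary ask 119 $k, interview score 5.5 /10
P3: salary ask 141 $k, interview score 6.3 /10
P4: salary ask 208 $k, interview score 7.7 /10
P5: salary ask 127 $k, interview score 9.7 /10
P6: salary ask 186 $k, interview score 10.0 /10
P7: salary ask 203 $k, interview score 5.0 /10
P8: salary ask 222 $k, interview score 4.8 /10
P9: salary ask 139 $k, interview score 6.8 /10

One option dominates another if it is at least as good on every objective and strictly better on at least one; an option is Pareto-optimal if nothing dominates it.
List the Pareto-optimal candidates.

P2, P5, P6

P1: dominated by P5 (salary ask 127≤215, interview score 9.7≥9.2).
P2: not dominated (best salary ask).
P3: dominated by P5 (salary ask 127≤141, interview score 9.7≥6.3).
P4: dominated by P5 (salary ask 127≤208, interview score 9.7≥7.7).
P5: not dominated.
P6: not dominated (best interview score).
P7: dominated by P2 (salary ask 119≤203, interview score 5.5≥5.0).
P8: dominated by P1 (salary ask 215≤222, interview score 9.2≥4.8).
P9: dominated by P5 (salary ask 127≤139, interview score 9.7≥6.8).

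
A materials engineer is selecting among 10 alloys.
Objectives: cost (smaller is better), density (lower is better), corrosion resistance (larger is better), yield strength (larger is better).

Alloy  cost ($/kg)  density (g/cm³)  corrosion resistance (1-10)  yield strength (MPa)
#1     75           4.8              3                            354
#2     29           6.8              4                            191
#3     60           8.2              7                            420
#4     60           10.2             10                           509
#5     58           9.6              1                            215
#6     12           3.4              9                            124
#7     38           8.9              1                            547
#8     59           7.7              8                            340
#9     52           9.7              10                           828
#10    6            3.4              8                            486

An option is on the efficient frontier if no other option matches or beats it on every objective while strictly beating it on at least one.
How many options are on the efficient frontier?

4

#1: dominated by #10 (cost 6≤75, density 3.4≤4.8, corrosion resistance 8≥3, yield strength 486≥354).
#2: dominated by #10 (cost 6≤29, density 3.4≤6.8, corrosion resistance 8≥4, yield strength 486≥191).
#3: dominated by #10 (cost 6≤60, density 3.4≤8.2, corrosion resistance 8≥7, yield strength 486≥420).
#4: dominated by #9 (cost 52≤60, density 9.7≤10.2, corrosion resistance 10≥10, yield strength 828≥509).
#5: dominated by #7 (cost 38≤58, density 8.9≤9.6, corrosion resistance 1≥1, yield strength 547≥215).
#6: not dominated.
#7: not dominated.
#8: dominated by #10 (cost 6≤59, density 3.4≤7.7, corrosion resistance 8≥8, yield strength 486≥340).
#9: not dominated (best yield strength).
#10: not dominated (best cost).
Pareto-optimal: #6, #7, #9, #10 → 4.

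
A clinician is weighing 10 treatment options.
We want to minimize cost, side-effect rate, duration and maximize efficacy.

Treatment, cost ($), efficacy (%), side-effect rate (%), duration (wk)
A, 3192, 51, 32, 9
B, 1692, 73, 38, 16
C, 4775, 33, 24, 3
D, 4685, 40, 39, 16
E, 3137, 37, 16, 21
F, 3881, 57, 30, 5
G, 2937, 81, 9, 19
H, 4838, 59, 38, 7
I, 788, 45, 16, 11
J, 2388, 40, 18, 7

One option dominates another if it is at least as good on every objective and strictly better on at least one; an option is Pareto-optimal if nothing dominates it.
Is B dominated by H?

H vs B: H is worse on cost (4838 vs 1692), so it does not dominate B.

No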